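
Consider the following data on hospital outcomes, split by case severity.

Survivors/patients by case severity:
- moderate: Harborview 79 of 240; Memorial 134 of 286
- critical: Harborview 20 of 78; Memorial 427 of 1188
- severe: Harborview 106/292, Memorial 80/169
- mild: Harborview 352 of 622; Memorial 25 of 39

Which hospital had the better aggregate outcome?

Moderate: Harborview 79/240 = 32.9%, Memorial 134/286 = 46.9% → Memorial
Critical: Harborview 20/78 = 25.6%, Memorial 427/1188 = 35.9% → Memorial
Severe: Harborview 106/292 = 36.3%, Memorial 80/169 = 47.3% → Memorial
Mild: Harborview 352/622 = 56.6%, Memorial 25/39 = 64.1% → Memorial
Overall: Harborview 557/1232 = 45.2%, Memorial 666/1682 = 39.6% → Harborview
(Memorial wins every case group but Harborview wins overall — Memorial's patients skew toward the low-rate critical group.)

Harborview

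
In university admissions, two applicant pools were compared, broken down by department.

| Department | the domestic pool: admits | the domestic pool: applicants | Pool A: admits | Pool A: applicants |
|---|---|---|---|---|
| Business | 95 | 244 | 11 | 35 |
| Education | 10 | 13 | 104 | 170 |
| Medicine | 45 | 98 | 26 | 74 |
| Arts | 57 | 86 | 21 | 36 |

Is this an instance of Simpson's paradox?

Yes

Business: the domestic pool 95/244 = 38.9%, Pool A 11/35 = 31.4% → the domestic pool
Education: the domestic pool 10/13 = 76.9%, Pool A 104/170 = 61.2% → the domestic pool
Medicine: the domestic pool 45/98 = 45.9%, Pool A 26/74 = 35.1% → the domestic pool
Arts: the domestic pool 57/86 = 66.3%, Pool A 21/36 = 58.3% → the domestic pool
Overall: the domestic pool 207/441 = 46.9%, Pool A 162/315 = 51.4% → Pool A
The domestic pool wins each department group but Pool A wins overall — the comparison reverses. The domestic pool's applicants skew toward Business, which has a lower base rate.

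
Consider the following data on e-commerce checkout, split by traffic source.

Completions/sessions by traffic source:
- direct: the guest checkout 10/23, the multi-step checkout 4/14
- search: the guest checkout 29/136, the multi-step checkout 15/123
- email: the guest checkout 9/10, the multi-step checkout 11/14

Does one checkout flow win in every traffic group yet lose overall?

Direct: the guest checkout 10/23 = 43.5%, the multi-step checkout 4/14 = 28.6% → the guest checkout
Search: the guest checkout 29/136 = 21.3%, the multi-step checkout 15/123 = 12.2% → the guest checkout
Email: the guest checkout 9/10 = 90.0%, the multi-step checkout 11/14 = 78.6% → the guest checkout
Overall: the guest checkout 48/169 = 28.4%, the multi-step checkout 30/151 = 19.9% → the guest checkout
The guest checkout wins overall and in every traffic group — no reversal.

No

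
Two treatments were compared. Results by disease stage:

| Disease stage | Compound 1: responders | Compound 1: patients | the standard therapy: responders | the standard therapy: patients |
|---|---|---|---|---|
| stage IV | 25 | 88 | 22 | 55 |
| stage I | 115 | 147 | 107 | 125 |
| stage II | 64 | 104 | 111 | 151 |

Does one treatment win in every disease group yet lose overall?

Stage IV: Compound 1 25/88 = 28.4%, the standard therapy 22/55 = 40.0% → the standard therapy
Stage I: Compound 1 115/147 = 78.2%, the standard therapy 107/125 = 85.6% → the standard therapy
Stage II: Compound 1 64/104 = 61.5%, the standard therapy 111/151 = 73.5% → the standard therapy
Overall: Compound 1 204/339 = 60.2%, the standard therapy 240/331 = 72.5% → the standard therapy
The standard therapy wins overall and in every disease group — no reversal.

No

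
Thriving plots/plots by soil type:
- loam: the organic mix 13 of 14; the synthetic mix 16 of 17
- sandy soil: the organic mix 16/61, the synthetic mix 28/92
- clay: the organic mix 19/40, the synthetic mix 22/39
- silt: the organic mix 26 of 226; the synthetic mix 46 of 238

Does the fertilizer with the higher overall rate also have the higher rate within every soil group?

Yes

Loam: the organic mix 13/14 = 92.9%, the synthetic mix 16/17 = 94.1% → the synthetic mix
Sandy soil: the organic mix 16/61 = 26.2%, the synthetic mix 28/92 = 30.4% → the synthetic mix
Clay: the organic mix 19/40 = 47.5%, the synthetic mix 22/39 = 56.4% → the synthetic mix
Silt: the organic mix 26/226 = 11.5%, the synthetic mix 46/238 = 19.3% → the synthetic mix
Overall: the organic mix 74/341 = 21.7%, the synthetic mix 112/386 = 29.0% → the synthetic mix
The synthetic mix wins overall and in every soil group — no reversal.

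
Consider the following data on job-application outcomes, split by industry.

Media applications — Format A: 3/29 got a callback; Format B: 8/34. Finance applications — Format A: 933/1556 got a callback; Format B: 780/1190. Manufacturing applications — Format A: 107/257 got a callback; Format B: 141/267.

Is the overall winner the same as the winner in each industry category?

Media: Format A 3/29 = 10.3%, Format B 8/34 = 23.5% → Format B
Finance: Format A 933/1556 = 60.0%, Format B 780/1190 = 65.5% → Format B
Manufacturing: Format A 107/257 = 41.6%, Format B 141/267 = 52.8% → Format B
Overall: Format A 1043/1842 = 56.6%, Format B 929/1491 = 62.3% → Format B
Format B wins overall and in every industry group — no reversal.

Yes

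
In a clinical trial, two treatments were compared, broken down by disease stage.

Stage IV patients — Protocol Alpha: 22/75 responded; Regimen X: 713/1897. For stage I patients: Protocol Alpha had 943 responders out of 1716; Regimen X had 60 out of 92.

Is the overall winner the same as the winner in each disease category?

Stage IV: Protocol Alpha 22/75 = 29.3%, Regimen X 713/1897 = 37.6% → Regimen X
Stage I: Protocol Alpha 943/1716 = 55.0%, Regimen X 60/92 = 65.2% → Regimen X
Overall: Protocol Alpha 965/1791 = 53.9%, Regimen X 773/1989 = 38.9% → Protocol Alpha
Regimen X wins each disease group but Protocol Alpha wins overall — the comparison reverses. Regimen X's patients skew toward stage IV, which has a lower base rate.

No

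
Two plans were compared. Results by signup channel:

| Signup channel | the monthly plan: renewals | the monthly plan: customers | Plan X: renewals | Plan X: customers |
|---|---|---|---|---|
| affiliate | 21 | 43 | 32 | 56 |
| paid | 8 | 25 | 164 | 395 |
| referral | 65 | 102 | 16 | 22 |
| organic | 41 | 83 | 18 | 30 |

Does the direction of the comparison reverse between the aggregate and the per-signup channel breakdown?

Affiliate: the monthly plan 21/43 = 48.8%, Plan X 32/56 = 57.1% → Plan X
Paid: the monthly plan 8/25 = 32.0%, Plan X 164/395 = 41.5% → Plan X
Referral: the monthly plan 65/102 = 63.7%, Plan X 16/22 = 72.7% → Plan X
Organic: the monthly plan 41/83 = 49.4%, Plan X 18/30 = 60.0% → Plan X
Overall: the monthly plan 135/253 = 53.4%, Plan X 230/503 = 45.7% → the monthly plan
Plan X wins each signup group but the monthly plan wins overall — the comparison reverses. Plan X's customers skew toward paid, which has a lower base rate.

Yes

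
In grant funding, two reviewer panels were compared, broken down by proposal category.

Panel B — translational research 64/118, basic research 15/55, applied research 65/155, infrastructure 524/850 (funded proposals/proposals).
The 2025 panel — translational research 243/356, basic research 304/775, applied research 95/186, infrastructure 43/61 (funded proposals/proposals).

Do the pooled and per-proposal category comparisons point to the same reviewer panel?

Translational research: Panel B 64/118 = 54.2%, the 2025 panel 243/356 = 68.3% → the 2025 panel
Basic research: Panel B 15/55 = 27.3%, the 2025 panel 304/775 = 39.2% → the 2025 panel
Applied research: Panel B 65/155 = 41.9%, the 2025 panel 95/186 = 51.1% → the 2025 panel
Infrastructure: Panel B 524/850 = 61.6%, the 2025 panel 43/61 = 70.5% → the 2025 panel
Overall: Panel B 668/1178 = 56.7%, the 2025 panel 685/1378 = 49.7% → Panel B
The 2025 panel wins each proposal group but Panel B wins overall — the comparison reverses. The 2025 panel's proposals skew toward basic research, which has a lower base rate.

No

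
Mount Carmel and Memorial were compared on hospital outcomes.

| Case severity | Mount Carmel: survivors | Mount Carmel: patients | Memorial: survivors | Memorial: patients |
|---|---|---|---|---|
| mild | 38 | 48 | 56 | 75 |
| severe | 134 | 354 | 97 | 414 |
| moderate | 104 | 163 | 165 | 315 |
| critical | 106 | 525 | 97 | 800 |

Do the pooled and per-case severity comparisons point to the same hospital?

Yes

Mild: Mount Carmel 38/48 = 79.2%, Memorial 56/75 = 74.7% → Mount Carmel
Severe: Mount Carmel 134/354 = 37.9%, Memorial 97/414 = 23.4% → Mount Carmel
Moderate: Mount Carmel 104/163 = 63.8%, Memorial 165/315 = 52.4% → Mount Carmel
Critical: Mount Carmel 106/525 = 20.2%, Memorial 97/800 = 12.1% → Mount Carmel
Overall: Mount Carmel 382/1090 = 35.0%, Memorial 415/1604 = 25.9% → Mount Carmel
Mount Carmel wins overall and in every case group — no reversal.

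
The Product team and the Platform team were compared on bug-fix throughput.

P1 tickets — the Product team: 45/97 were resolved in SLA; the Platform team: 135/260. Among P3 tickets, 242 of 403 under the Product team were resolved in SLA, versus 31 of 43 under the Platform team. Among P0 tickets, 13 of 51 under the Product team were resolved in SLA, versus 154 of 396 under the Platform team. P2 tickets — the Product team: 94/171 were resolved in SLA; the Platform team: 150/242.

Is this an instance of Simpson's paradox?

P1: the Product team 45/97 = 46.4%, the Platform team 135/260 = 51.9% → the Platform team
P3: the Product team 242/403 = 60.0%, the Platform team 31/43 = 72.1% → the Platform team
P0: the Product team 13/51 = 25.5%, the Platform team 154/396 = 38.9% → the Platform team
P2: the Product team 94/171 = 55.0%, the Platform team 150/242 = 62.0% → the Platform team
Overall: the Product team 394/722 = 54.6%, the Platform team 470/941 = 49.9% → the Product team
The Platform team wins each ticket group but the Product team wins overall — the comparison reverses. The Platform team's tickets skew toward P0, which has a lower base rate.

Yes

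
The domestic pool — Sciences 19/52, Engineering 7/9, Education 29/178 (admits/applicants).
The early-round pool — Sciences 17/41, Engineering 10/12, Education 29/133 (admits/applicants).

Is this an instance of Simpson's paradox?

No

Sciences: the domestic pool 19/52 = 36.5%, the early-round pool 17/41 = 41.5% → the early-round pool
Engineering: the domestic pool 7/9 = 77.8%, the early-round pool 10/12 = 83.3% → the early-round pool
Education: the domestic pool 29/178 = 16.3%, the early-round pool 29/133 = 21.8% → the early-round pool
Overall: the domestic pool 55/239 = 23.0%, the early-round pool 56/186 = 30.1% → the early-round pool
The early-round pool wins overall and in every department group — no reversal.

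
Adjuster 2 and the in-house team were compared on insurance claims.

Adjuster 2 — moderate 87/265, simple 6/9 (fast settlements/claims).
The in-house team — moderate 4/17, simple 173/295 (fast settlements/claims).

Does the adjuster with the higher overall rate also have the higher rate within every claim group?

No

Moderate: Adjuster 2 87/265 = 32.8%, the in-house team 4/17 = 23.5% → Adjuster 2
Simple: Adjuster 2 6/9 = 66.7%, the in-house team 173/295 = 58.6% → Adjuster 2
Overall: Adjuster 2 93/274 = 33.9%, the in-house team 177/312 = 56.7% → the in-house team
Adjuster 2 wins each claim group but the in-house team wins overall — the comparison reverses. Adjuster 2's claims skew toward moderate, which has a lower base rate.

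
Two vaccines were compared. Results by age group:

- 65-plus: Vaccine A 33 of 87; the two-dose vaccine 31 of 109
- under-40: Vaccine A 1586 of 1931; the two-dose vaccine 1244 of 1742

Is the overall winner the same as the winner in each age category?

65-plus: Vaccine A 33/87 = 37.9%, the two-dose vaccine 31/109 = 28.4% → Vaccine A
Under-40: Vaccine A 1586/1931 = 82.1%, the two-dose vaccine 1244/1742 = 71.4% → Vaccine A
Overall: Vaccine A 1619/2018 = 80.2%, the two-dose vaccine 1275/1851 = 68.9% → Vaccine A
Vaccine A wins overall and in every age group — no reversal.

Yes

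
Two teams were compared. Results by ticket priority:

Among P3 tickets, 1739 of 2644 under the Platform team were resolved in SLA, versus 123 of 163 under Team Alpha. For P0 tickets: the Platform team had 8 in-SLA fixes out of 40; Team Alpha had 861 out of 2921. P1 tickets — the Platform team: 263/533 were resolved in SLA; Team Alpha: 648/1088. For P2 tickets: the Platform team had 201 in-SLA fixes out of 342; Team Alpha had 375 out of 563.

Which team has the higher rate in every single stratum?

P3: the Platform team 1739/2644 = 65.8%, Team Alpha 123/163 = 75.5% → Team Alpha
P0: the Platform team 8/40 = 20.0%, Team Alpha 861/2921 = 29.5% → Team Alpha
P1: the Platform team 263/533 = 49.3%, Team Alpha 648/1088 = 59.6% → Team Alpha
P2: the Platform team 201/342 = 58.8%, Team Alpha 375/563 = 66.6% → Team Alpha
Team Alpha has the higher rate in all 4 groups.

Team Alpha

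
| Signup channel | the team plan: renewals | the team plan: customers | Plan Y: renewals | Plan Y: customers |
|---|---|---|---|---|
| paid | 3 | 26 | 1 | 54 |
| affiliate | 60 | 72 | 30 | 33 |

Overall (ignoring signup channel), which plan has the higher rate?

Paid: the team plan 3/26 = 11.5%, Plan Y 1/54 = 1.9% → the team plan
Affiliate: the team plan 60/72 = 83.3%, Plan Y 30/33 = 90.9% → Plan Y
Overall: the team plan 63/98 = 64.3%, Plan Y 31/87 = 35.6% → the team plan
(Neither sweeps every signup group, but the team plan has the higher pooled rate.)

the team plan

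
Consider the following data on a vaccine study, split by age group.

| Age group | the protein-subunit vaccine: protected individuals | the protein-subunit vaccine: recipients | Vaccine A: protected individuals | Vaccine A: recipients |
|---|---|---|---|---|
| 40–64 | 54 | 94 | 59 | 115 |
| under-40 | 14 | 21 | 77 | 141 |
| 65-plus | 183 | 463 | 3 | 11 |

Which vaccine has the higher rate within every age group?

40–64: the protein-subunit vaccine 54/94 = 57.4%, Vaccine A 59/115 = 51.3% → the protein-subunit vaccine
Under-40: the protein-subunit vaccine 14/21 = 66.7%, Vaccine A 77/141 = 54.6% → the protein-subunit vaccine
65-plus: the protein-subunit vaccine 183/463 = 39.5%, Vaccine A 3/11 = 27.3% → the protein-subunit vaccine
The protein-subunit vaccine has the higher rate in all 3 groups.

the protein-subunit vaccine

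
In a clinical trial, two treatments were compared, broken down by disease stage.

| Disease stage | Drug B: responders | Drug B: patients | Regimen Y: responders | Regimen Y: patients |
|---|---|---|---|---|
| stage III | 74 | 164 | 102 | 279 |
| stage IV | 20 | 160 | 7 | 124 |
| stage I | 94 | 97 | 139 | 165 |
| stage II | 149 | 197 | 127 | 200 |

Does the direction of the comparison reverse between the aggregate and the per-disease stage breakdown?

Stage III: Drug B 74/164 = 45.1%, Regimen Y 102/279 = 36.6% → Drug B
Stage IV: Drug B 20/160 = 12.5%, Regimen Y 7/124 = 5.6% → Drug B
Stage I: Drug B 94/97 = 96.9%, Regimen Y 139/165 = 84.2% → Drug B
Stage II: Drug B 149/197 = 75.6%, Regimen Y 127/200 = 63.5% → Drug B
Overall: Drug B 337/618 = 54.5%, Regimen Y 375/768 = 48.8% → Drug B
Drug B wins overall and in every disease group — no reversal.

No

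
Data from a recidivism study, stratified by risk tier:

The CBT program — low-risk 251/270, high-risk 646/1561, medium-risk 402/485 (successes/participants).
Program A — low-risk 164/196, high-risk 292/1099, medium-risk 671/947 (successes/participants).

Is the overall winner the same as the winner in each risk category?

Low-risk: the CBT program 251/270 = 93.0%, Program A 164/196 = 83.7% → the CBT program
High-risk: the CBT program 646/1561 = 41.4%, Program A 292/1099 = 26.6% → the CBT program
Medium-risk: the CBT program 402/485 = 82.9%, Program A 671/947 = 70.9% → the CBT program
Overall: the CBT program 1299/2316 = 56.1%, Program A 1127/2242 = 50.3% → the CBT program
The CBT program wins overall and in every risk group — no reversal.

Yes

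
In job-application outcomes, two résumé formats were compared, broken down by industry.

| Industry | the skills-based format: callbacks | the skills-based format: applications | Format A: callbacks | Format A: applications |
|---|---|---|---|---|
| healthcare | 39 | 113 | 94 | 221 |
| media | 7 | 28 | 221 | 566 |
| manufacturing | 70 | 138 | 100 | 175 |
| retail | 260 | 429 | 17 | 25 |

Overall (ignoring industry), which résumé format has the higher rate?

the skills-based format

Healthcare: the skills-based format 39/113 = 34.5%, Format A 94/221 = 42.5% → Format A
Media: the skills-based format 7/28 = 25.0%, Format A 221/566 = 39.0% → Format A
Manufacturing: the skills-based format 70/138 = 50.7%, Format A 100/175 = 57.1% → Format A
Retail: the skills-based format 260/429 = 60.6%, Format A 17/25 = 68.0% → Format A
Overall: the skills-based format 376/708 = 53.1%, Format A 432/987 = 43.8% → the skills-based format
(Format A wins every industry group but the skills-based format wins overall — Format A's applications skew toward the low-rate media group.)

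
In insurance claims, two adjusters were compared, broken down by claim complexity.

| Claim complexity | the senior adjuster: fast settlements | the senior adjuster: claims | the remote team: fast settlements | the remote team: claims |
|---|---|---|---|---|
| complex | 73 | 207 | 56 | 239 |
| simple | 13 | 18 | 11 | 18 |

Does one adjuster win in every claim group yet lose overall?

No

Complex: the senior adjuster 73/207 = 35.3%, the remote team 56/239 = 23.4% → the senior adjuster
Simple: the senior adjuster 13/18 = 72.2%, the remote team 11/18 = 61.1% → the senior adjuster
Overall: the senior adjuster 86/225 = 38.2%, the remote team 67/257 = 26.1% → the senior adjuster
The senior adjuster wins overall and in every claim group — no reversal.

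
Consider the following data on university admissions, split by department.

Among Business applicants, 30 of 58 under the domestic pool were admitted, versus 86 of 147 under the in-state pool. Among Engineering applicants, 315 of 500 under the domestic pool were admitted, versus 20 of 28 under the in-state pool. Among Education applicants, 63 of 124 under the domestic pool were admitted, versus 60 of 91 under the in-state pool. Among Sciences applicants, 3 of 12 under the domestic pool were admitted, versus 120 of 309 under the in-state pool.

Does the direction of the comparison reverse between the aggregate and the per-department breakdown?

Yes

Business: the domestic pool 30/58 = 51.7%, the in-state pool 86/147 = 58.5% → the in-state pool
Engineering: the domestic pool 315/500 = 63.0%, the in-state pool 20/28 = 71.4% → the in-state pool
Education: the domestic pool 63/124 = 50.8%, the in-state pool 60/91 = 65.9% → the in-state pool
Sciences: the domestic pool 3/12 = 25.0%, the in-state pool 120/309 = 38.8% → the in-state pool
Overall: the domestic pool 411/694 = 59.2%, the in-state pool 286/575 = 49.7% → the domestic pool
The in-state pool wins each department group but the domestic pool wins overall — the comparison reverses. The in-state pool's applicants skew toward Sciences, which has a lower base rate.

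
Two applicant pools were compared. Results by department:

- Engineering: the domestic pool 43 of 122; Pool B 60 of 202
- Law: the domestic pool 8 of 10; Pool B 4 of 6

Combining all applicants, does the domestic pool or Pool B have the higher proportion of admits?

Engineering: the domestic pool 43/122 = 35.2%, Pool B 60/202 = 29.7% → the domestic pool
Law: the domestic pool 8/10 = 80.0%, Pool B 4/6 = 66.7% → the domestic pool
Overall: the domestic pool 51/132 = 38.6%, Pool B 64/208 = 30.8% → the domestic pool

the domestic pool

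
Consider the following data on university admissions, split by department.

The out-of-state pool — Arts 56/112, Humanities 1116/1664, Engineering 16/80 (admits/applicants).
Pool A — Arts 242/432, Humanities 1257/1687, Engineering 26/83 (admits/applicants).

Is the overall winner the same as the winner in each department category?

Arts: the out-of-state pool 56/112 = 50.0%, Pool A 242/432 = 56.0% → Pool A
Humanities: the out-of-state pool 1116/1664 = 67.1%, Pool A 1257/1687 = 74.5% → Pool A
Engineering: the out-of-state pool 16/80 = 20.0%, Pool A 26/83 = 31.3% → Pool A
Overall: the out-of-state pool 1188/1856 = 64.0%, Pool A 1525/2202 = 69.3% → Pool A
Pool A wins overall and in every department group — no reversal.

Yes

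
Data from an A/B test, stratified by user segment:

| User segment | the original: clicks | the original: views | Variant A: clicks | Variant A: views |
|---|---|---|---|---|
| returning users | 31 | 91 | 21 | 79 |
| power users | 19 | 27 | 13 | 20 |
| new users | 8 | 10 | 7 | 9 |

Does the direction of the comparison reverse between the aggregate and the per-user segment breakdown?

Returning users: the original 31/91 = 34.1%, Variant A 21/79 = 26.6% → the original
Power users: the original 19/27 = 70.4%, Variant A 13/20 = 65.0% → the original
New users: the original 8/10 = 80.0%, Variant A 7/9 = 77.8% → the original
Overall: the original 58/128 = 45.3%, Variant A 41/108 = 38.0% → the original
The original wins overall and in every user group — no reversal.

No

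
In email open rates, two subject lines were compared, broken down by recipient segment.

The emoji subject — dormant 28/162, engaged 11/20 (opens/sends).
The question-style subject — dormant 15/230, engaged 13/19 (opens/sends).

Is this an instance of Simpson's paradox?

Dormant: the emoji subject 28/162 = 17.3%, the question-style subject 15/230 = 6.5% → the emoji subject
Engaged: the emoji subject 11/20 = 55.0%, the question-style subject 13/19 = 68.4% → the question-style subject
Overall: the emoji subject 39/182 = 21.4%, the question-style subject 28/249 = 11.2% → the emoji subject
Neither sweeps: the emoji subject wins 1 of 2 groups, the question-style subject wins 1. The emoji subject wins overall but not every group — no Simpson reversal.

No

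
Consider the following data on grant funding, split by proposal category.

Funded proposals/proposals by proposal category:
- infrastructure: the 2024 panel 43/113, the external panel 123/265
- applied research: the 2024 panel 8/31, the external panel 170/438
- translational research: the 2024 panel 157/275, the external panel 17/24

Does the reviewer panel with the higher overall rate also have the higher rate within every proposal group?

Infrastructure: the 2024 panel 43/113 = 38.1%, the external panel 123/265 = 46.4% → the external panel
Applied research: the 2024 panel 8/31 = 25.8%, the external panel 170/438 = 38.8% → the external panel
Translational research: the 2024 panel 157/275 = 57.1%, the external panel 17/24 = 70.8% → the external panel
Overall: the 2024 panel 208/419 = 49.6%, the external panel 310/727 = 42.6% → the 2024 panel
The external panel wins each proposal group but the 2024 panel wins overall — the comparison reverses. The external panel's proposals skew toward applied research, which has a lower base rate.

No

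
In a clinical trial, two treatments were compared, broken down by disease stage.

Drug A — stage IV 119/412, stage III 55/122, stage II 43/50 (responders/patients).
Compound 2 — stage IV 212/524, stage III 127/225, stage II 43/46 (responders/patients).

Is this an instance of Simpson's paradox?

No

Stage IV: Drug A 119/412 = 28.9%, Compound 2 212/524 = 40.5% → Compound 2
Stage III: Drug A 55/122 = 45.1%, Compound 2 127/225 = 56.4% → Compound 2
Stage II: Drug A 43/50 = 86.0%, Compound 2 43/46 = 93.5% → Compound 2
Overall: Drug A 217/584 = 37.2%, Compound 2 382/795 = 48.1% → Compound 2
Compound 2 wins overall and in every disease group — no reversal.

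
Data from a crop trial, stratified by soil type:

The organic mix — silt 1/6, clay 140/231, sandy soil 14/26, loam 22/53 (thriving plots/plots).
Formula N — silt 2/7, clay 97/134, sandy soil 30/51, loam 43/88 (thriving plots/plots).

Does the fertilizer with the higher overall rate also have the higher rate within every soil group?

Silt: the organic mix 1/6 = 16.7%, Formula N 2/7 = 28.6% → Formula N
Clay: the organic mix 140/231 = 60.6%, Formula N 97/134 = 72.4% → Formula N
Sandy soil: the organic mix 14/26 = 53.8%, Formula N 30/51 = 58.8% → Formula N
Loam: the organic mix 22/53 = 41.5%, Formula N 43/88 = 48.9% → Formula N
Overall: the organic mix 177/316 = 56.0%, Formula N 172/280 = 61.4% → Formula N
Formula N wins overall and in every soil group — no reversal.

Yes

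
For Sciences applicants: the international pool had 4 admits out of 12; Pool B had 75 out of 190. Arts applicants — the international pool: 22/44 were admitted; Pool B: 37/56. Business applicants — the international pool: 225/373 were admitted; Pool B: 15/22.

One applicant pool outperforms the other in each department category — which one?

Sciences: the international pool 4/12 = 33.3%, Pool B 75/190 = 39.5% → Pool B
Arts: the international pool 22/44 = 50.0%, Pool B 37/56 = 66.1% → Pool B
Business: the international pool 225/373 = 60.3%, Pool B 15/22 = 68.2% → Pool B
Pool B has the higher rate in all 3 groups.

Pool B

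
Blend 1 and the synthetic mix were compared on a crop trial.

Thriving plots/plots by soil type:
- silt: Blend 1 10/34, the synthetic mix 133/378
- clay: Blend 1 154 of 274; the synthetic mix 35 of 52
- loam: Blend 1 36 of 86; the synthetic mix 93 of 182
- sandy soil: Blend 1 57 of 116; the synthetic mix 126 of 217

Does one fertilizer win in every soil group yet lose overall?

Silt: Blend 1 10/34 = 29.4%, the synthetic mix 133/378 = 35.2% → the synthetic mix
Clay: Blend 1 154/274 = 56.2%, the synthetic mix 35/52 = 67.3% → the synthetic mix
Loam: Blend 1 36/86 = 41.9%, the synthetic mix 93/182 = 51.1% → the synthetic mix
Sandy soil: Blend 1 57/116 = 49.1%, the synthetic mix 126/217 = 58.1% → the synthetic mix
Overall: Blend 1 257/510 = 50.4%, the synthetic mix 387/829 = 46.7% → Blend 1
The synthetic mix wins each soil group but Blend 1 wins overall — the comparison reverses. The synthetic mix's plots skew toward silt, which has a lower base rate.

Yes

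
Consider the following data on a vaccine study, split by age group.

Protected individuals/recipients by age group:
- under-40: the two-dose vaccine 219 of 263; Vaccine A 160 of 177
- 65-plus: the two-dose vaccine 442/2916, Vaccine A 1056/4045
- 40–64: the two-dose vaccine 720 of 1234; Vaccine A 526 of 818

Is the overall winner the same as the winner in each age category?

Yes

Under-40: the two-dose vaccine 219/263 = 83.3%, Vaccine A 160/177 = 90.4% → Vaccine A
65-plus: the two-dose vaccine 442/2916 = 15.2%, Vaccine A 1056/4045 = 26.1% → Vaccine A
40–64: the two-dose vaccine 720/1234 = 58.3%, Vaccine A 526/818 = 64.3% → Vaccine A
Overall: the two-dose vaccine 1381/4413 = 31.3%, Vaccine A 1742/5040 = 34.6% → Vaccine A
Vaccine A wins overall and in every age group — no reversal.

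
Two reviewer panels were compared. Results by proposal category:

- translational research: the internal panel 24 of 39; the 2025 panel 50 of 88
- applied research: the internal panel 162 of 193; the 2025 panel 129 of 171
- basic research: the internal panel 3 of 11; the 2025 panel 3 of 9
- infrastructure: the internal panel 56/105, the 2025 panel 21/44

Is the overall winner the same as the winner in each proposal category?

Translational research: the internal panel 24/39 = 61.5%, the 2025 panel 50/88 = 56.8% → the internal panel
Applied research: the internal panel 162/193 = 83.9%, the 2025 panel 129/171 = 75.4% → the internal panel
Basic research: the internal panel 3/11 = 27.3%, the 2025 panel 3/9 = 33.3% → the 2025 panel
Infrastructure: the internal panel 56/105 = 53.3%, the 2025 panel 21/44 = 47.7% → the internal panel
Overall: the internal panel 245/348 = 70.4%, the 2025 panel 203/312 = 65.1% → the internal panel
Neither sweeps: the internal panel wins 3 of 4 groups, the 2025 panel wins 1. The internal panel wins overall but not every group — no Simpson reversal.

No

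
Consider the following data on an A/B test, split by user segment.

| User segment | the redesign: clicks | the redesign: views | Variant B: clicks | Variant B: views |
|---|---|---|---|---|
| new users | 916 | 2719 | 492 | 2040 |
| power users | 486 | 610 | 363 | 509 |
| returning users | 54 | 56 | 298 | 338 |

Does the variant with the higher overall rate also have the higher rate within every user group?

New users: the redesign 916/2719 = 33.7%, Variant B 492/2040 = 24.1% → the redesign
Power users: the redesign 486/610 = 79.7%, Variant B 363/509 = 71.3% → the redesign
Returning users: the redesign 54/56 = 96.4%, Variant B 298/338 = 88.2% → the redesign
Overall: the redesign 1456/3385 = 43.0%, Variant B 1153/2887 = 39.9% → the redesign
The redesign wins overall and in every user group — no reversal.

Yes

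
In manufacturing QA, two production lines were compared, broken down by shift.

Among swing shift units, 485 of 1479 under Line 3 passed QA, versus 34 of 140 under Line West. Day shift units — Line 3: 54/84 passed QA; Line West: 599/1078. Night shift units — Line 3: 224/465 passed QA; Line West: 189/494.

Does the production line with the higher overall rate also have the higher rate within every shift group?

Swing shift: Line 3 485/1479 = 32.8%, Line West 34/140 = 24.3% → Line 3
Day shift: Line 3 54/84 = 64.3%, Line West 599/1078 = 55.6% → Line 3
Night shift: Line 3 224/465 = 48.2%, Line West 189/494 = 38.3% → Line 3
Overall: Line 3 763/2028 = 37.6%, Line West 822/1712 = 48.0% → Line West
Line 3 wins each shift group but Line West wins overall — the comparison reverses. Line 3's units skew toward swing shift, which has a lower base rate.

No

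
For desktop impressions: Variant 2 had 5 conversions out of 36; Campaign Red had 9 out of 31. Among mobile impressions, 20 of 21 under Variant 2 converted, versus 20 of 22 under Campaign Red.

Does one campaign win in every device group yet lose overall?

Desktop: Variant 2 5/36 = 13.9%, Campaign Red 9/31 = 29.0% → Campaign Red
Mobile: Variant 2 20/21 = 95.2%, Campaign Red 20/22 = 90.9% → Variant 2
Overall: Variant 2 25/57 = 43.9%, Campaign Red 29/53 = 54.7% → Campaign Red
Neither sweeps: Variant 2 wins 1 of 2 groups, Campaign Red wins 1. Campaign Red wins overall but not every group — no Simpson reversal.

No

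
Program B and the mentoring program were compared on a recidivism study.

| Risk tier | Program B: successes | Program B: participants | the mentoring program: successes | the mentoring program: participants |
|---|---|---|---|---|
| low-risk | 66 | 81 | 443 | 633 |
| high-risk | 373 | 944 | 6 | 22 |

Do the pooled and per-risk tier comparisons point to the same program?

Low-risk: Program B 66/81 = 81.5%, the mentoring program 443/633 = 70.0% → Program B
High-risk: Program B 373/944 = 39.5%, the mentoring program 6/22 = 27.3% → Program B
Overall: Program B 439/1025 = 42.8%, the mentoring program 449/655 = 68.5% → the mentoring program
Program B wins each risk group but the mentoring program wins overall — the comparison reverses. Program B's participants skew toward high-risk, which has a lower base rate.

No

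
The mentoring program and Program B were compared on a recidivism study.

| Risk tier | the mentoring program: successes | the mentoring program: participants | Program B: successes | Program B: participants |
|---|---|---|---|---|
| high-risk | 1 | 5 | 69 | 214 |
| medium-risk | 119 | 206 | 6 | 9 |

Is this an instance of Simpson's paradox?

Yes

High-risk: the mentoring program 1/5 = 20.0%, Program B 69/214 = 32.2% → Program B
Medium-risk: the mentoring program 119/206 = 57.8%, Program B 6/9 = 66.7% → Program B
Overall: the mentoring program 120/211 = 56.9%, Program B 75/223 = 33.6% → the mentoring program
Program B wins each risk group but the mentoring program wins overall — the comparison reverses. Program B's participants skew toward high-risk, which has a lower base rate.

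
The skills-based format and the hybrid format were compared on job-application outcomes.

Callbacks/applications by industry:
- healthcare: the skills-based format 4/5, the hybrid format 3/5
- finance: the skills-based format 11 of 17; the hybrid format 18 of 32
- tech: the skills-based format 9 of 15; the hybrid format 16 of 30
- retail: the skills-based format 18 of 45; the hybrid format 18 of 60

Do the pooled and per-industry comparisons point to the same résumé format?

Yes

Healthcare: the skills-based format 4/5 = 80.0%, the hybrid format 3/5 = 60.0% → the skills-based format
Finance: the skills-based format 11/17 = 64.7%, the hybrid format 18/32 = 56.2% → the skills-based format
Tech: the skills-based format 9/15 = 60.0%, the hybrid format 16/30 = 53.3% → the skills-based format
Retail: the skills-based format 18/45 = 40.0%, the hybrid format 18/60 = 30.0% → the skills-based format
Overall: the skills-based format 42/82 = 51.2%, the hybrid format 55/127 = 43.3% → the skills-based format
The skills-based format wins overall and in every industry group — no reversal.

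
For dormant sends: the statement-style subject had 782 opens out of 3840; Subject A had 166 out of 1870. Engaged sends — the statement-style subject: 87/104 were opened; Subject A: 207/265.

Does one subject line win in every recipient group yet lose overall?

Dormant: the statement-style subject 782/3840 = 20.4%, Subject A 166/1870 = 8.9% → the statement-style subject
Engaged: the statement-style subject 87/104 = 83.7%, Subject A 207/265 = 78.1% → the statement-style subject
Overall: the statement-style subject 869/3944 = 22.0%, Subject A 373/2135 = 17.5% → the statement-style subject
The statement-style subject wins overall and in every recipient group — no reversal.

No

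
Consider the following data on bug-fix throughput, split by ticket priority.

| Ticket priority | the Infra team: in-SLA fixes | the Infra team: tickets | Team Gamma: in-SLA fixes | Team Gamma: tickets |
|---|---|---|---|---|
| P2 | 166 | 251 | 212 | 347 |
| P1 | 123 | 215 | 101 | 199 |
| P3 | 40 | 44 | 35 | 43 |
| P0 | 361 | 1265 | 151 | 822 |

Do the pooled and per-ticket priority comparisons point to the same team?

P2: the Infra team 166/251 = 66.1%, Team Gamma 212/347 = 61.1% → the Infra team
P1: the Infra team 123/215 = 57.2%, Team Gamma 101/199 = 50.8% → the Infra team
P3: the Infra team 40/44 = 90.9%, Team Gamma 35/43 = 81.4% → the Infra team
P0: the Infra team 361/1265 = 28.5%, Team Gamma 151/822 = 18.4% → the Infra team
Overall: the Infra team 690/1775 = 38.9%, Team Gamma 499/1411 = 35.4% → the Infra team
The Infra team wins overall and in every ticket group — no reversal.

Yes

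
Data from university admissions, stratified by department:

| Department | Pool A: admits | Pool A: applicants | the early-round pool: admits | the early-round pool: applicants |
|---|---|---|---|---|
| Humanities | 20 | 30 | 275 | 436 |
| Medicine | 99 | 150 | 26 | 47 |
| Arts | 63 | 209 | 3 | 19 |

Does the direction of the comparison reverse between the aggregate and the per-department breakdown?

Humanities: Pool A 20/30 = 66.7%, the early-round pool 275/436 = 63.1% → Pool A
Medicine: Pool A 99/150 = 66.0%, the early-round pool 26/47 = 55.3% → Pool A
Arts: Pool A 63/209 = 30.1%, the early-round pool 3/19 = 15.8% → Pool A
Overall: Pool A 182/389 = 46.8%, the early-round pool 304/502 = 60.6% → the early-round pool
Pool A wins each department group but the early-round pool wins overall — the comparison reverses. Pool A's applicants skew toward Arts, which has a lower base rate.

Yes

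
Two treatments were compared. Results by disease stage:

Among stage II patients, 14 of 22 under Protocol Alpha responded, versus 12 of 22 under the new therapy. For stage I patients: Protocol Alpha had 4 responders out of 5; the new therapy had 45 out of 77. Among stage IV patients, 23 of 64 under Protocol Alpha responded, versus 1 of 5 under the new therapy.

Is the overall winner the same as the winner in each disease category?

Stage II: Protocol Alpha 14/22 = 63.6%, the new therapy 12/22 = 54.5% → Protocol Alpha
Stage I: Protocol Alpha 4/5 = 80.0%, the new therapy 45/77 = 58.4% → Protocol Alpha
Stage IV: Protocol Alpha 23/64 = 35.9%, the new therapy 1/5 = 20.0% → Protocol Alpha
Overall: Protocol Alpha 41/91 = 45.1%, the new therapy 58/104 = 55.8% → the new therapy
Protocol Alpha wins each disease group but the new therapy wins overall — the comparison reverses. Protocol Alpha's patients skew toward stage IV, which has a lower base rate.

No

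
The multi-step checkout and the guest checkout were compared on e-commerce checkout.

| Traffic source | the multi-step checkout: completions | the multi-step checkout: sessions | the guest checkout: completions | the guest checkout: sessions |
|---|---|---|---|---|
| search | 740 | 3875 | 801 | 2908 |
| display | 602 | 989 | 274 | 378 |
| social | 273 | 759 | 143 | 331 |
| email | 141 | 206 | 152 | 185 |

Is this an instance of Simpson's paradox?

No

Search: the multi-step checkout 740/3875 = 19.1%, the guest checkout 801/2908 = 27.5% → the guest checkout
Display: the multi-step checkout 602/989 = 60.9%, the guest checkout 274/378 = 72.5% → the guest checkout
Social: the multi-step checkout 273/759 = 36.0%, the guest checkout 143/331 = 43.2% → the guest checkout
Email: the multi-step checkout 141/206 = 68.4%, the guest checkout 152/185 = 82.2% → the guest checkout
Overall: the multi-step checkout 1756/5829 = 30.1%, the guest checkout 1370/3802 = 36.0% → the guest checkout
The guest checkout wins overall and in every traffic group — no reversal.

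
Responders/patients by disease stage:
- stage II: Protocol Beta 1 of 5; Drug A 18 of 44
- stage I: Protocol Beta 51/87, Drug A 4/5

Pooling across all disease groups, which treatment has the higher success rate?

Protocol Beta

Stage II: Protocol Beta 1/5 = 20.0%, Drug A 18/44 = 40.9% → Drug A
Stage I: Protocol Beta 51/87 = 58.6%, Drug A 4/5 = 80.0% → Drug A
Overall: Protocol Beta 52/92 = 56.5%, Drug A 22/49 = 44.9% → Protocol Beta
(Drug A wins every disease group but Protocol Beta wins overall — Drug A's patients skew toward the low-rate stage II group.)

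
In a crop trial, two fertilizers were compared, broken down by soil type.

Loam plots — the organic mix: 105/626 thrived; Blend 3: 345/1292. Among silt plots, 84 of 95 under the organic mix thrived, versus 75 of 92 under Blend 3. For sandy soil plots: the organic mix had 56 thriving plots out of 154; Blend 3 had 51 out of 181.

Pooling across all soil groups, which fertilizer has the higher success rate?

Blend 3

Loam: the organic mix 105/626 = 16.8%, Blend 3 345/1292 = 26.7% → Blend 3
Silt: the organic mix 84/95 = 88.4%, Blend 3 75/92 = 81.5% → the organic mix
Sandy soil: the organic mix 56/154 = 36.4%, Blend 3 51/181 = 28.2% → the organic mix
Overall: the organic mix 245/875 = 28.0%, Blend 3 471/1565 = 30.1% → Blend 3
(Neither sweeps every soil group, but Blend 3 has the higher pooled rate.)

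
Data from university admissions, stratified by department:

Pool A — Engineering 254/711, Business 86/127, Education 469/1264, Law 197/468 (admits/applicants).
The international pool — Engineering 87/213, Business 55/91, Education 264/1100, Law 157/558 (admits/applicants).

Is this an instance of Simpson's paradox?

No

Engineering: Pool A 254/711 = 35.7%, the international pool 87/213 = 40.8% → the international pool
Business: Pool A 86/127 = 67.7%, the international pool 55/91 = 60.4% → Pool A
Education: Pool A 469/1264 = 37.1%, the international pool 264/1100 = 24.0% → Pool A
Law: Pool A 197/468 = 42.1%, the international pool 157/558 = 28.1% → Pool A
Overall: Pool A 1006/2570 = 39.1%, the international pool 563/1962 = 28.7% → Pool A
Neither sweeps: Pool A wins 3 of 4 groups, the international pool wins 1. Pool A wins overall but not every group — no Simpson reversal.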